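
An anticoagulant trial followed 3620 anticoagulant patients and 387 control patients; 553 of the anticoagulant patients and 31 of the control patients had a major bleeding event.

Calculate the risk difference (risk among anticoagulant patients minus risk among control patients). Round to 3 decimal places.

risk, anticoagulant patients = 553/3620 = 0.1528
risk, control patients = 31/387 = 0.0801
risk difference = 0.1528 − 0.0801 = 0.073

0.073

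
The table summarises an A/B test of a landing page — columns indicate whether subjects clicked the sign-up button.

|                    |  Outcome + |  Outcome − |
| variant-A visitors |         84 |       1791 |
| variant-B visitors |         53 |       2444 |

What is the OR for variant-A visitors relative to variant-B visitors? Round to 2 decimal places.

OR = (84 × 2444) / (1791 × 53) = 205296/94923 ≈ 2.16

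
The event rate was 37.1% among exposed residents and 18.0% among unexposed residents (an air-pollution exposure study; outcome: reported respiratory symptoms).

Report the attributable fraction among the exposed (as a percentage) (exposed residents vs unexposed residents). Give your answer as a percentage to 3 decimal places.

AR% = (0.3710 − 0.1800) / 0.3710 = 0.5148 → 51.482%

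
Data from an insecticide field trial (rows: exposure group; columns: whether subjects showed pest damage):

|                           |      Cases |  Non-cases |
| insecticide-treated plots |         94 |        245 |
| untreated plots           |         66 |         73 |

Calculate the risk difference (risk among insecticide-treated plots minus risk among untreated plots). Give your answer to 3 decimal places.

risk, insecticide-treated plots = 94/339 = 0.2773
risk, untreated plots = 66/139 = 0.4748
risk difference = 0.2773 − 0.4748 = -0.198

-0.198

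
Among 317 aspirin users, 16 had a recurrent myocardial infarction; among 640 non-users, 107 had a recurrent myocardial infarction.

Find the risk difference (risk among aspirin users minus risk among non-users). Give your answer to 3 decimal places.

risk, aspirin users = 16/317 = 0.0505
risk, non-users = 107/640 = 0.1672
risk difference = 0.0505 − 0.1672 = -0.117

RD: -0.117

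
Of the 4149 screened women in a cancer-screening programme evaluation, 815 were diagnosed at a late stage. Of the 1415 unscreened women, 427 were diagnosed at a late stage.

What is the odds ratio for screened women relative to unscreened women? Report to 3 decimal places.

odds, screened women = 815/3334 = 0.2445
odds, unscreened women = 427/988 = 0.4322
OR = 0.2445 / 0.4322 = 0.566

OR: 0.566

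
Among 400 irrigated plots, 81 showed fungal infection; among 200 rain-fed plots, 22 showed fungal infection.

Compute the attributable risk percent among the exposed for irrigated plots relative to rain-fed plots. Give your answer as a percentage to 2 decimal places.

risk, irrigated plots = 81/400 = 0.2025
risk, rain-fed plots = 22/200 = 0.1100
AR% = (0.2025 − 0.1100) / 0.2025 = 0.4568 → 45.68%

AR%: 45.68%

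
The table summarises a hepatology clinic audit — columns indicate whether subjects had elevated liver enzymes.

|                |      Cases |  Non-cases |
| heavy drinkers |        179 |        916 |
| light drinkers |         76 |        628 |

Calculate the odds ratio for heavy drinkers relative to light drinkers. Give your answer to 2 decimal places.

OR: 1.61

odds, heavy drinkers = 179/916 = 0.1954
odds, light drinkers = 76/628 = 0.1210
OR = 0.1954 / 0.1210 = 1.61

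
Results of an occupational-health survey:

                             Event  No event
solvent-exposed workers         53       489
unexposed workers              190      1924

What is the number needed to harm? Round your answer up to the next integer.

NNH: 127

risk, solvent-exposed workers = 53/542 = 0.097786
risk, unexposed workers = 190/2114 = 0.089877
absolute risk difference = 0.007909
1 / 0.007909 = 126.438 → round up → 127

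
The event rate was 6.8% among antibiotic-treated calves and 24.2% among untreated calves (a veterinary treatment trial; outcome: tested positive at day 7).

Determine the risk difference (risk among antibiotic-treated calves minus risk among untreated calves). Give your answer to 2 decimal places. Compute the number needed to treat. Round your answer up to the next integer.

risk difference = 0.0680 − 0.2420 = -0.17
absolute risk difference = 0.174000
1 / 0.174000 = 5.747 → round up → 6

RD = -0.17; NNT = 6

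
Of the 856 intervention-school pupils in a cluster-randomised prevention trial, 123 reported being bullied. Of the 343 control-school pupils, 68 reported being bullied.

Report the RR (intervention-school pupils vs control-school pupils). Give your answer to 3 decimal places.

risk, intervention-school pupils = 123/856 = 0.1437
risk, control-school pupils = 68/343 = 0.1983
RR = 0.1437 / 0.1983 = 0.725

RR: 0.725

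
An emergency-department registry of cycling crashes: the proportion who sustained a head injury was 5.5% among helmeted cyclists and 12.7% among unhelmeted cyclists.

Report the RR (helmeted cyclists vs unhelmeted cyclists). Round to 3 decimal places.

RR = 0.0550 / 0.1270 = 0.433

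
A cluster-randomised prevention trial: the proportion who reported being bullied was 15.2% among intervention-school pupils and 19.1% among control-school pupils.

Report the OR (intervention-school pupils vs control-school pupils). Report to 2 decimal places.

OR ≈ 0.76

odds, intervention-school pupils = 0.1520/0.8480 = 0.1792
odds, control-school pupils = 0.1910/0.8090 = 0.2361
OR = 0.1792 / 0.2361 = 0.76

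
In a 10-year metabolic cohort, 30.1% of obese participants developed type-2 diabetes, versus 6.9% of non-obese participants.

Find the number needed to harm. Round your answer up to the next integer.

absolute risk difference = 0.232000
1 / 0.232000 = 4.310 → round up → 5

NNH: 5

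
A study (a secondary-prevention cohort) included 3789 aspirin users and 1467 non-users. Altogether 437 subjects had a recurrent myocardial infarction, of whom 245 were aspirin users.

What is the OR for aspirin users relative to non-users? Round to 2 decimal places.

aspirin users without the outcome: 3789 − 245 = 3544
non-users with the outcome: 437 − 245 = 192
non-users without the outcome: 1467 − 192 = 1275
OR = (245 × 1275) / (3544 × 192) = 312375/680448 ≈ 0.46

0.46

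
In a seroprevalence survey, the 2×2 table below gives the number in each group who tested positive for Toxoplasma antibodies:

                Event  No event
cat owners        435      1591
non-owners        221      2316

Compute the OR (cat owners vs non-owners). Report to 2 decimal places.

OR = 2.87

odds, cat owners = 435/1591 = 0.2734
odds, non-owners = 221/2316 = 0.0954
OR = 0.2734 / 0.0954 = 2.87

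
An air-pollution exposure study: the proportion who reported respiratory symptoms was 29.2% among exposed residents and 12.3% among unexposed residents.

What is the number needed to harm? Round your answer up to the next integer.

NNH ≈ 6

absolute risk difference = 0.169000
1 / 0.169000 = 5.917 → round up → 6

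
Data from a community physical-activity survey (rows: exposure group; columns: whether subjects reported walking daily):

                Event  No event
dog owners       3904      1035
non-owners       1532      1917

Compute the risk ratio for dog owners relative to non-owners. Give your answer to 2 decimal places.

1.78

risk, dog owners = 3904/4939 = 0.7904
risk, non-owners = 1532/3449 = 0.4442
RR = 0.7904 / 0.4442 = 1.78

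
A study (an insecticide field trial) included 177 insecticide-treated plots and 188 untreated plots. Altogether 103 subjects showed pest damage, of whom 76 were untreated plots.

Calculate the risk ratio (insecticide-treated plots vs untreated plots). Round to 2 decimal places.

0.38

insecticide-treated plots with the outcome: 103 − 76 = 27
insecticide-treated plots without the outcome: 177 − 27 = 150
untreated plots without the outcome: 188 − 76 = 112
risk, insecticide-treated plots = 27/177 = 0.1525
risk, untreated plots = 76/188 = 0.4043
RR = 0.1525 / 0.4043 = 0.38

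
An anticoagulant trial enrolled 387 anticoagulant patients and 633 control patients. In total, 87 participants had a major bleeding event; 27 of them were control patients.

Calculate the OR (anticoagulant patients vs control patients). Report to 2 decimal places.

anticoagulant patients with the outcome: 87 − 27 = 60
anticoagulant patients without the outcome: 387 − 60 = 327
control patients without the outcome: 633 − 27 = 606
odds, anticoagulant patients = 60/327 = 0.18349
odds, control patients = 27/606 = 0.04455
OR = 0.18349 / 0.04455 = 4.12

OR ≈ 4.12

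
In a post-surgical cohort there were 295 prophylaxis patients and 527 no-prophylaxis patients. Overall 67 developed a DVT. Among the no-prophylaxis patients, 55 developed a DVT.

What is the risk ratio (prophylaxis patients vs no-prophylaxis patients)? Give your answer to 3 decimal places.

RR ≈ 0.390

prophylaxis patients with the outcome: 67 − 55 = 12
prophylaxis patients without the outcome: 295 − 12 = 283
no-prophylaxis patients without the outcome: 527 − 55 = 472
risk, prophylaxis patients = 12/295 = 0.04068
risk, no-prophylaxis patients = 55/527 = 0.10436
RR = 0.04068 / 0.10436 = 0.390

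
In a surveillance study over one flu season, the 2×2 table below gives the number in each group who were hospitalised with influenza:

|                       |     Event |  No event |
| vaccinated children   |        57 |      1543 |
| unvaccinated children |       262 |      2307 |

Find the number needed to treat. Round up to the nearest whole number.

NNT: 16

risk, vaccinated children = 57/1600 = 0.035625
risk, unvaccinated children = 262/2569 = 0.101985
absolute risk difference = 0.066360
1 / 0.066360 = 15.069 → round up → 16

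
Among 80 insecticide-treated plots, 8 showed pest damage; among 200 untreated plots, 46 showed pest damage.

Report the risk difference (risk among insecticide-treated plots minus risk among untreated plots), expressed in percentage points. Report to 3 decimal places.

RD = -13.000

risk, insecticide-treated plots = 8/80 = 0.1000
risk, untreated plots = 46/200 = 0.2300
risk difference = 0.1000 − 0.2300 = -0.1300 → -13.000 percentage points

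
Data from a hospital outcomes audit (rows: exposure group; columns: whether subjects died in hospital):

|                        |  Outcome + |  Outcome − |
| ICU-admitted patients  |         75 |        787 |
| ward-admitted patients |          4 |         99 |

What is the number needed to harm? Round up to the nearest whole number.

NNH = 21

risk, ICU-admitted patients = 75/862 = 0.087007
risk, ward-admitted patients = 4/103 = 0.038835
absolute risk difference = 0.048172
1 / 0.048172 = 20.759 → round up → 21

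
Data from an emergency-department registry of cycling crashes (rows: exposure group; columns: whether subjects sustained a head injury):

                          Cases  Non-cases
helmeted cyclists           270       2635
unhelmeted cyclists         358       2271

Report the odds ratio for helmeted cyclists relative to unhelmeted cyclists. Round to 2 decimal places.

OR = 0.65

odds, helmeted cyclists = 270/2635 = 0.1025
odds, unhelmeted cyclists = 358/2271 = 0.1576
OR = 0.1025 / 0.1576 = 0.65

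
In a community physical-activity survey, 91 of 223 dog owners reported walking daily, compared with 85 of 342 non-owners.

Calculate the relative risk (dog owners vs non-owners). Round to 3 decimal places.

1.642

risk, dog owners = 91/223 = 0.4081
risk, non-owners = 85/342 = 0.2485
RR = 0.4081 / 0.2485 = 1.642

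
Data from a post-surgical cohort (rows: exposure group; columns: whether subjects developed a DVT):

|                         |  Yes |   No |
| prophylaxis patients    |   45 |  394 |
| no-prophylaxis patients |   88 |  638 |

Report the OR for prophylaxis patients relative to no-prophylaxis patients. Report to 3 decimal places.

odds, prophylaxis patients = 45/394 = 0.1142
odds, no-prophylaxis patients = 88/638 = 0.1379
OR = 0.1142 / 0.1379 = 0.828

0.828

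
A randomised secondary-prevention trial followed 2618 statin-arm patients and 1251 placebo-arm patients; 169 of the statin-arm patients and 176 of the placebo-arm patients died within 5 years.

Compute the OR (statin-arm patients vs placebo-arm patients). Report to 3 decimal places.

OR = (169 × 1075) / (2449 × 176) = 181675/431024 ≈ 0.421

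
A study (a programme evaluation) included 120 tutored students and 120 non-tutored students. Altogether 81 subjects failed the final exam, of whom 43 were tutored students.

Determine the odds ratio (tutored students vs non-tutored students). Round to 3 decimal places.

1.205

tutored students without the outcome: 120 − 43 = 77
non-tutored students with the outcome: 81 − 43 = 38
non-tutored students without the outcome: 120 − 38 = 82
OR = (43 × 82) / (77 × 38) = 3526/2926 ≈ 1.205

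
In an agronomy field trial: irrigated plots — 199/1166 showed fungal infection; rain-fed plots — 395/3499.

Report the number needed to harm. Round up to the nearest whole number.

18

risk, irrigated plots = 199/1166 = 0.170669
risk, rain-fed plots = 395/3499 = 0.112889
absolute risk difference = 0.057780
1 / 0.057780 = 17.307 → round up → 18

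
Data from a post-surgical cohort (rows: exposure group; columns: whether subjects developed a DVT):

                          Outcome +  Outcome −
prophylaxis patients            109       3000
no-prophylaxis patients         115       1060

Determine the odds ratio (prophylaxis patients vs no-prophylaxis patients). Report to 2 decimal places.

OR = (109 × 1060) / (3000 × 115) = 115540/345000 ≈ 0.33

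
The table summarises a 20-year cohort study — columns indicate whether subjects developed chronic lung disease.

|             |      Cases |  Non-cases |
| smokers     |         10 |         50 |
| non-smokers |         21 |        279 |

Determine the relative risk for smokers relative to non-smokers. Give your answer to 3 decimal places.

risk, smokers = 10/60 = 0.1667
risk, non-smokers = 21/300 = 0.0700
RR = 0.1667 / 0.0700 = 2.381

RR: 2.381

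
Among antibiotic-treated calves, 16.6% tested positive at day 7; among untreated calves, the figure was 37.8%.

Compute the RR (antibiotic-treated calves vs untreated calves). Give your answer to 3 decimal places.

RR = 0.1660 / 0.3780 = 0.439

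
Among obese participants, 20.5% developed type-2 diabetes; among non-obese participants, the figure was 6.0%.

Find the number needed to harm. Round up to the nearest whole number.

absolute risk difference = 0.145000
1 / 0.145000 = 6.897 → round up → 7

NNH = 7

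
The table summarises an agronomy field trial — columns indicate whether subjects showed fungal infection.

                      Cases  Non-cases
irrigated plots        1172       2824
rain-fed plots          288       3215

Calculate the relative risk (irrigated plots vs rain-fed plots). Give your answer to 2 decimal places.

risk, irrigated plots = 1172/3996 = 0.2933
risk, rain-fed plots = 288/3503 = 0.0822
RR = 0.2933 / 0.0822 = 3.57

3.57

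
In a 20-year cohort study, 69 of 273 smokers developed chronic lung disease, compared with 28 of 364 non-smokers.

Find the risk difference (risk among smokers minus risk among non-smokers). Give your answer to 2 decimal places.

RD ≈ 0.18

risk, smokers = 69/273 = 0.2527
risk, non-smokers = 28/364 = 0.0769
risk difference = 0.2527 − 0.0769 = 0.18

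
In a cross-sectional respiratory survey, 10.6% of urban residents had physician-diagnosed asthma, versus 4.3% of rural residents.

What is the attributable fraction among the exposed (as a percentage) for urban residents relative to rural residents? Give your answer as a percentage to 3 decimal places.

AR% = (0.10600 − 0.04300) / 0.10600 = 0.5943 → 59.434%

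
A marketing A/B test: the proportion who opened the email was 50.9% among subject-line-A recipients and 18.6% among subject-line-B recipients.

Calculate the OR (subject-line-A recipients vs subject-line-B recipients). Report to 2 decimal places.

4.54

odds, subject-line-A recipients = 0.5090/0.4910 = 1.0367
odds, subject-line-B recipients = 0.1860/0.8140 = 0.2285
OR = 1.0367 / 0.2285 = 4.54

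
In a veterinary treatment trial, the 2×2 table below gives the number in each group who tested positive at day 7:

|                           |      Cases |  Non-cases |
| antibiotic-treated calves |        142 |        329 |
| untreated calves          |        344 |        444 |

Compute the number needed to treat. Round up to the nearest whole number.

NNT = 8

risk, antibiotic-treated calves = 142/471 = 0.301486
risk, untreated calves = 344/788 = 0.436548
absolute risk difference = 0.135062
1 / 0.135062 = 7.404 → round up → 8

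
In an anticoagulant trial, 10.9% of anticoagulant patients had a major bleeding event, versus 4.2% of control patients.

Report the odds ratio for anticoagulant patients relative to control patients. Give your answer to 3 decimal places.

odds, anticoagulant patients = 0.10900/0.89100 = 0.12233
odds, control patients = 0.04200/0.95800 = 0.04384
OR = 0.12233 / 0.04384 = 2.790

2.790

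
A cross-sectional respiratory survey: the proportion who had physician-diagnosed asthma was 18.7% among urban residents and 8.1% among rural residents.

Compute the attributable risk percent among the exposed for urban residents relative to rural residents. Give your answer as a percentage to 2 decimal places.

AR% = (0.1870 − 0.0810) / 0.1870 = 0.5668 → 56.68%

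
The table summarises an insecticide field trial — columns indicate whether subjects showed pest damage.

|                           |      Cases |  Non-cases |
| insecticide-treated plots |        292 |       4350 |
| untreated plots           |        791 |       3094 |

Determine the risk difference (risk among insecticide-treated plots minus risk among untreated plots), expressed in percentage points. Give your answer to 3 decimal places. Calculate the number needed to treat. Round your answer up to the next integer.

risk, insecticide-treated plots = 292/4642 = 0.0629
risk, untreated plots = 791/3885 = 0.2036
risk difference = 0.0629 − 0.2036 = -0.1407 → -14.070 percentage points
absolute risk difference = 0.140700
1 / 0.140700 = 7.107 → round up → 8

RD = -14.070; NNT = 8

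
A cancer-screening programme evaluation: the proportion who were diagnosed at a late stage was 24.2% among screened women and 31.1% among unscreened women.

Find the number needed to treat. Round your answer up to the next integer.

absolute risk difference = 0.069000
1 / 0.069000 = 14.493 → round up → 15

15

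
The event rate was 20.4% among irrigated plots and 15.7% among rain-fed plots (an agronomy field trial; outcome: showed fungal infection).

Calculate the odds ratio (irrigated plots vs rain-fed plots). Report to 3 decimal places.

odds, irrigated plots = 0.2040/0.7960 = 0.2563
odds, rain-fed plots = 0.1570/0.8430 = 0.1862
OR = 0.2563 / 0.1862 = 1.376

OR = 1.376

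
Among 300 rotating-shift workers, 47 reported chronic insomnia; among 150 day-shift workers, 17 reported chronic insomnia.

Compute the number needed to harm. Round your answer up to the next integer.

risk, rotating-shift workers = 47/300 = 0.156667
risk, day-shift workers = 17/150 = 0.113333
absolute risk difference = 0.043333
1 / 0.043333 = 23.077 → round up → 24

NNH ≈ 24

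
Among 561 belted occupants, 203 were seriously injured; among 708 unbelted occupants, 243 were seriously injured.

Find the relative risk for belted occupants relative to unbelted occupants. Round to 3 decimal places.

1.054

risk, belted occupants = 203/561 = 0.3619
risk, unbelted occupants = 243/708 = 0.3432
RR = 0.3619 / 0.3432 = 1.054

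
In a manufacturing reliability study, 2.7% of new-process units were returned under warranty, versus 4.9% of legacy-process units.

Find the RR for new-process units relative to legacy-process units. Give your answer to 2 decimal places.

RR = 0.02700 / 0.04900 = 0.55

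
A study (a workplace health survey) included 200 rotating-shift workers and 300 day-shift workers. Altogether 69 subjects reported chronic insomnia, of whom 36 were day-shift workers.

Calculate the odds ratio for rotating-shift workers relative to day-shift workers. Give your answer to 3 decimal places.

1.449

rotating-shift workers with the outcome: 69 − 36 = 33
rotating-shift workers without the outcome: 200 − 33 = 167
day-shift workers without the outcome: 300 − 36 = 264
OR = (33 × 264) / (167 × 36) = 8712/6012 ≈ 1.449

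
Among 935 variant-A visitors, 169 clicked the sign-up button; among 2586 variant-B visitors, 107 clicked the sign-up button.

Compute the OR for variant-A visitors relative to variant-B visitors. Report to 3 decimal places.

OR ≈ 5.112

odds, variant-A visitors = 169/766 = 0.22063
odds, variant-B visitors = 107/2479 = 0.04316
OR = 0.22063 / 0.04316 = 5.112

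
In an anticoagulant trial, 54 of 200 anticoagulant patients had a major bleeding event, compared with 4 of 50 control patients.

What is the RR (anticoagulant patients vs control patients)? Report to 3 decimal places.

risk, anticoagulant patients = 54/200 = 0.2700
risk, control patients = 4/50 = 0.0800
RR = 0.2700 / 0.0800 = 3.375

RR: 3.375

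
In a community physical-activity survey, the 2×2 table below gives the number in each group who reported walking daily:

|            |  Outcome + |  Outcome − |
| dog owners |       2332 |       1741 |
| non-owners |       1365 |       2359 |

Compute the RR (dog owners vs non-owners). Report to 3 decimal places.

risk, dog owners = 2332/4073 = 0.5726
risk, non-owners = 1365/3724 = 0.3665
RR = 0.5726 / 0.3665 = 1.562

1.562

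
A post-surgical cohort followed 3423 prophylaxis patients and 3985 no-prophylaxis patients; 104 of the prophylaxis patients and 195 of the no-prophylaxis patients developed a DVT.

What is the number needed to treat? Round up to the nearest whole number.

risk, prophylaxis patients = 104/3423 = 0.030383
risk, no-prophylaxis patients = 195/3985 = 0.048934
absolute risk difference = 0.018551
1 / 0.018551 = 53.905 → round up → 54

54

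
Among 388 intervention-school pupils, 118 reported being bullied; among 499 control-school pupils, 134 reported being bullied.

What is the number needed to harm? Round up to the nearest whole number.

29

risk, intervention-school pupils = 118/388 = 0.304124
risk, control-school pupils = 134/499 = 0.268537
absolute risk difference = 0.035587
1 / 0.035587 = 28.100 → round up → 29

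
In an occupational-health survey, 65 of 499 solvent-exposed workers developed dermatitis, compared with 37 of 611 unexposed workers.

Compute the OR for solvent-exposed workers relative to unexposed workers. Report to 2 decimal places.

OR = (65 × 574) / (434 × 37) = 37310/16058 ≈ 2.32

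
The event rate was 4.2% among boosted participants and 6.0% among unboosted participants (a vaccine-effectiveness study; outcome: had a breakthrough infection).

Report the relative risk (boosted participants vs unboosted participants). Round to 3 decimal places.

RR = 0.04200 / 0.06000 = 0.700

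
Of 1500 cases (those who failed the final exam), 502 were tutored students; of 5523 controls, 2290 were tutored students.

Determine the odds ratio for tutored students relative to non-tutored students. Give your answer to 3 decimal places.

OR = (502 × 3233) / (2290 × 998) = 1622966/2285420 ≈ 0.710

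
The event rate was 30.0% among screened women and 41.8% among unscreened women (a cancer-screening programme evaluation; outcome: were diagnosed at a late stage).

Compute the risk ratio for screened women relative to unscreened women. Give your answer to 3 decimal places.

RR = 0.3000 / 0.4180 = 0.718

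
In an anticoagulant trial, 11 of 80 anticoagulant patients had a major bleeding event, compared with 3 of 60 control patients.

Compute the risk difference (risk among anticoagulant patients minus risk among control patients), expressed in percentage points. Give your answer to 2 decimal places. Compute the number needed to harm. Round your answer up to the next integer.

risk, anticoagulant patients = 11/80 = 0.1375
risk, control patients = 3/60 = 0.0500
risk difference = 0.1375 − 0.0500 = 0.0875 → 8.75 percentage points
absolute risk difference = 0.087500
1 / 0.087500 = 11.429 → round up → 12

RD = 8.75; NNH = 12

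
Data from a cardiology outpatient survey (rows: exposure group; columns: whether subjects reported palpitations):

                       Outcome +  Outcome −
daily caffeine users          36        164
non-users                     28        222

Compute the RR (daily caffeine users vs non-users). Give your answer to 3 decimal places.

1.607

risk, daily caffeine users = 36/200 = 0.1800
risk, non-users = 28/250 = 0.1120
RR = 0.1800 / 0.1120 = 1.607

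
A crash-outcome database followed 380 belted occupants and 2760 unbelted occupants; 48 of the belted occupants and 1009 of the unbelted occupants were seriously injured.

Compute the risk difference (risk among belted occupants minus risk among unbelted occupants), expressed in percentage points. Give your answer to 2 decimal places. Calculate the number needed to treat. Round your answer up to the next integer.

RD = -23.93; NNT = 5

risk, belted occupants = 48/380 = 0.1263
risk, unbelted occupants = 1009/2760 = 0.3656
risk difference = 0.1263 − 0.3656 = -0.2393 → -23.93 percentage points
absolute risk difference = 0.239264
1 / 0.239264 = 4.179 → round up → 5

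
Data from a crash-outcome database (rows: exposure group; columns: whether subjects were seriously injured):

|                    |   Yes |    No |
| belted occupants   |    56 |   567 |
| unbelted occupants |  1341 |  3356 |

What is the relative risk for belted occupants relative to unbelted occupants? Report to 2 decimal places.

risk, belted occupants = 56/623 = 0.0899
risk, unbelted occupants = 1341/4697 = 0.2855
RR = 0.0899 / 0.2855 = 0.31

RR: 0.31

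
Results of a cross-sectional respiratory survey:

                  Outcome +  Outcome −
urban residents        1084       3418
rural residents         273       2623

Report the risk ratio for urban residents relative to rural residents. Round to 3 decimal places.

risk, urban residents = 1084/4502 = 0.2408
risk, rural residents = 273/2896 = 0.0943
RR = 0.2408 / 0.0943 = 2.554

RR = 2.554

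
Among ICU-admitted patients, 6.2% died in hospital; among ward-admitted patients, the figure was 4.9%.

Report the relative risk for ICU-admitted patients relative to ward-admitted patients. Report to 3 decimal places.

RR = 0.06200 / 0.04900 = 1.265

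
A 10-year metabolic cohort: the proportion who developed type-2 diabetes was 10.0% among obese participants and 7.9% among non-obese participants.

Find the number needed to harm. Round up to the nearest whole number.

absolute risk difference = 0.021000
1 / 0.021000 = 47.619 → round up → 48

NNH: 48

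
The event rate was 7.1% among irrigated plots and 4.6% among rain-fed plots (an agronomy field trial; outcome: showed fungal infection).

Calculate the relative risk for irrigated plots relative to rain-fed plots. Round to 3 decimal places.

RR = 0.07100 / 0.04600 = 1.543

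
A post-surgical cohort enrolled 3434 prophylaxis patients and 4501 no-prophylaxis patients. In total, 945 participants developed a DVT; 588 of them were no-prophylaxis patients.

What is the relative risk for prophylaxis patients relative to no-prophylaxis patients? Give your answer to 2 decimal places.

prophylaxis patients with the outcome: 945 − 588 = 357
prophylaxis patients without the outcome: 3434 − 357 = 3077
no-prophylaxis patients without the outcome: 4501 − 588 = 3913
risk, prophylaxis patients = 357/3434 = 0.1040
risk, no-prophylaxis patients = 588/4501 = 0.1306
RR = 0.1040 / 0.1306 = 0.80

RR: 0.80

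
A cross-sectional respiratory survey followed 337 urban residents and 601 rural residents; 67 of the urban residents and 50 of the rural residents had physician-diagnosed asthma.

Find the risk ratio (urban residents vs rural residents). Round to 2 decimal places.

risk, urban residents = 67/337 = 0.1988
risk, rural residents = 50/601 = 0.0832
RR = 0.1988 / 0.0832 = 2.39

RR: 2.39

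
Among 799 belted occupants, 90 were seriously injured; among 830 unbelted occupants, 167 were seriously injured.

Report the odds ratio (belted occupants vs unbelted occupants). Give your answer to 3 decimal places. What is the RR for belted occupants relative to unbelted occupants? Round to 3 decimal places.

OR = 0.504; RR = 0.560

OR = (90 × 663) / (709 × 167) = 59670/118403 ≈ 0.504
risk, belted occupants = 90/799 = 0.1126
risk, unbelted occupants = 167/830 = 0.2012
RR = 0.1126 / 0.2012 = 0.560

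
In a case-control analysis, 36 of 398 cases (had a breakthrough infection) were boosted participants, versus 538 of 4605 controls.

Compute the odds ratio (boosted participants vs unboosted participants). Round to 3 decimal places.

odds, boosted participants = 36/538 = 0.0669
odds, unboosted participants = 362/4067 = 0.0890
OR = 0.0669 / 0.0890 = 0.752

0.752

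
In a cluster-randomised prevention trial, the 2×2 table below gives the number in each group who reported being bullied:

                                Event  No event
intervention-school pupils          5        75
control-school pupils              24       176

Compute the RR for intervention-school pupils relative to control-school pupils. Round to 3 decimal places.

0.521

risk, intervention-school pupils = 5/80 = 0.0625
risk, control-school pupils = 24/200 = 0.1200
RR = 0.0625 / 0.1200 = 0.521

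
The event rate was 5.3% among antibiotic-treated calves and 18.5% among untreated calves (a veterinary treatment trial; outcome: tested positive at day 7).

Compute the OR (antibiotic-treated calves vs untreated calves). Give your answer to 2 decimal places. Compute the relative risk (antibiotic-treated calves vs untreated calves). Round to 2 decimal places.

OR = 0.25; RR = 0.29

odds, antibiotic-treated calves = 0.0530/0.9470 = 0.0560
odds, untreated calves = 0.1850/0.8150 = 0.2270
OR = 0.0560 / 0.2270 = 0.25
RR = 0.0530 / 0.1850 = 0.29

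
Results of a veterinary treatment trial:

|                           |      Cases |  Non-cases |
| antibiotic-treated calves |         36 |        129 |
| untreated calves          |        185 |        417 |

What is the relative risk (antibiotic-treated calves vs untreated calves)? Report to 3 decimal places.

RR ≈ 0.710

risk, antibiotic-treated calves = 36/165 = 0.2182
risk, untreated calves = 185/602 = 0.3073
RR = 0.2182 / 0.3073 = 0.710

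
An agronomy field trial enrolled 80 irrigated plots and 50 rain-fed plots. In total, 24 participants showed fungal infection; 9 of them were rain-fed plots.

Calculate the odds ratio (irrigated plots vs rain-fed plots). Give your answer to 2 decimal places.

irrigated plots with the outcome: 24 − 9 = 15
irrigated plots without the outcome: 80 − 15 = 65
rain-fed plots without the outcome: 50 − 9 = 41
OR = (15 × 41) / (65 × 9) = 615/585 ≈ 1.05

1.05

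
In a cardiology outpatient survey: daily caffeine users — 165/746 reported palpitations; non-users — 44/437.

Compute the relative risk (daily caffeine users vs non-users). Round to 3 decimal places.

2.197

risk, daily caffeine users = 165/746 = 0.2212
risk, non-users = 44/437 = 0.1007
RR = 0.2212 / 0.1007 = 2.197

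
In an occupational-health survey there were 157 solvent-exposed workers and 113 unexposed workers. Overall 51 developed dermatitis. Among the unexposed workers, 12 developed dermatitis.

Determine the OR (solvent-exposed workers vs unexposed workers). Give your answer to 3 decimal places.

OR ≈ 2.782

solvent-exposed workers with the outcome: 51 − 12 = 39
solvent-exposed workers without the outcome: 157 − 39 = 118
unexposed workers without the outcome: 113 − 12 = 101
odds, solvent-exposed workers = 39/118 = 0.3305
odds, unexposed workers = 12/101 = 0.1188
OR = 0.3305 / 0.1188 = 2.782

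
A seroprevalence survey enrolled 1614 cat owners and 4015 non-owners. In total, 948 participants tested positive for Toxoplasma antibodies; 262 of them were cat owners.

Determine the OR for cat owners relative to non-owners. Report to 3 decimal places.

cat owners without the outcome: 1614 − 262 = 1352
non-owners with the outcome: 948 − 262 = 686
non-owners without the outcome: 4015 − 686 = 3329
odds, cat owners = 262/1352 = 0.1938
odds, non-owners = 686/3329 = 0.2061
OR = 0.1938 / 0.2061 = 0.940

OR: 0.940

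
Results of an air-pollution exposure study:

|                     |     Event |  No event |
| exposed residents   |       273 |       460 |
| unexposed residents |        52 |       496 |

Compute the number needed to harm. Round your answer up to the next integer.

4

risk, exposed residents = 273/733 = 0.372442
risk, unexposed residents = 52/548 = 0.094891
absolute risk difference = 0.277552
1 / 0.277552 = 3.603 → round up → 4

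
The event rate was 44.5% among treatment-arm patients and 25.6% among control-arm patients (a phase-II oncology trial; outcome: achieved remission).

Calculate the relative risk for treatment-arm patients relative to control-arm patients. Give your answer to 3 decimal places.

RR = 0.4450 / 0.2560 = 1.738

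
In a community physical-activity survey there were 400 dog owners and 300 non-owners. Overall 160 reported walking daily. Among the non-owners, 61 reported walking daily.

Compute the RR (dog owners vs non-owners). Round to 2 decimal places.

RR: 1.22

dog owners with the outcome: 160 − 61 = 99
dog owners without the outcome: 400 − 99 = 301
non-owners without the outcome: 300 − 61 = 239
risk, dog owners = 99/400 = 0.2475
risk, non-owners = 61/300 = 0.2033
RR = 0.2475 / 0.2033 = 1.22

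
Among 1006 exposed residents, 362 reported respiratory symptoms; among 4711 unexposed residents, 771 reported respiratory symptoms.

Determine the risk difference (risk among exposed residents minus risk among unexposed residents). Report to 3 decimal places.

RD = 0.196

risk, exposed residents = 362/1006 = 0.3598
risk, unexposed residents = 771/4711 = 0.1637
risk difference = 0.3598 − 0.1637 = 0.196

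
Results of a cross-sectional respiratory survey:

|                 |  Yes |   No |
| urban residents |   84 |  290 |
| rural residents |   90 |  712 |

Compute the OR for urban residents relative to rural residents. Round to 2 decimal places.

2.29

odds, urban residents = 84/290 = 0.2897
odds, rural residents = 90/712 = 0.1264
OR = 0.2897 / 0.1264 = 2.29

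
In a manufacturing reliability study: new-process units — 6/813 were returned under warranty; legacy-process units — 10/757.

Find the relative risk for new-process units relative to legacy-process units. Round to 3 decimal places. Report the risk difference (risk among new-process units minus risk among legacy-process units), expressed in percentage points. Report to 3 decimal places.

risk, new-process units = 6/813 = 0.00738
risk, legacy-process units = 10/757 = 0.01321
RR = 0.00738 / 0.01321 = 0.559
risk difference = 0.00738 − 0.01321 = -0.00583 → -0.583 percentage points

RR = 0.559; RD = -0.583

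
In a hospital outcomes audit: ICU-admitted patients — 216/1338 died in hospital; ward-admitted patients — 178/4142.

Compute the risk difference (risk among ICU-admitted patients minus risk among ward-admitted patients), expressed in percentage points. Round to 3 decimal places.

11.846

risk, ICU-admitted patients = 216/1338 = 0.16143
risk, ward-admitted patients = 178/4142 = 0.04297
risk difference = 0.16143 − 0.04297 = 0.11846 → 11.846 percentage points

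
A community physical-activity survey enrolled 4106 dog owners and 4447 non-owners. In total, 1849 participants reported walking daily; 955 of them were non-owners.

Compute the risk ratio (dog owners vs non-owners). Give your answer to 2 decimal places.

RR ≈ 1.01

dog owners with the outcome: 1849 − 955 = 894
dog owners without the outcome: 4106 − 894 = 3212
non-owners without the outcome: 4447 − 955 = 3492
risk, dog owners = 894/4106 = 0.2177
risk, non-owners = 955/4447 = 0.2148
RR = 0.2177 / 0.2148 = 1.01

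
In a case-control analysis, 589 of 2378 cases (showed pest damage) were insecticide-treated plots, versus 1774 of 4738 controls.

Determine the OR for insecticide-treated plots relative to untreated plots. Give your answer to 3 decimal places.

OR = 0.550

odds, insecticide-treated plots = 589/1774 = 0.3320
odds, untreated plots = 1789/2964 = 0.6036
OR = 0.3320 / 0.6036 = 0.550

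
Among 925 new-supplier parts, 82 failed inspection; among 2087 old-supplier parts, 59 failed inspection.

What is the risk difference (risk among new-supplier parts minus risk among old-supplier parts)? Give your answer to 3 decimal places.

RD ≈ 0.060

risk, new-supplier parts = 82/925 = 0.08865
risk, old-supplier parts = 59/2087 = 0.02827
risk difference = 0.08865 − 0.02827 = 0.060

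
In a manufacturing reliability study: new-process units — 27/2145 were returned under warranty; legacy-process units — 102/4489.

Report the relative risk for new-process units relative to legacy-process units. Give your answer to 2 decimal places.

RR ≈ 0.55

risk, new-process units = 27/2145 = 0.01259
risk, legacy-process units = 102/4489 = 0.02272
RR = 0.01259 / 0.02272 = 0.55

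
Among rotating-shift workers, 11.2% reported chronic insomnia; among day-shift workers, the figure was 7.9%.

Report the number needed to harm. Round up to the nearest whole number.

absolute risk difference = 0.033000
1 / 0.033000 = 30.303 → round up → 31

31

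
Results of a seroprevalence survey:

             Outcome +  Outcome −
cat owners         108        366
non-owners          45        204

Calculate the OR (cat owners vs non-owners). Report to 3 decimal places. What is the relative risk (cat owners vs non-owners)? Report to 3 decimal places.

odds, cat owners = 108/366 = 0.2951
odds, non-owners = 45/204 = 0.2206
OR = 0.2951 / 0.2206 = 1.338
risk, cat owners = 108/474 = 0.2278
risk, non-owners = 45/249 = 0.1807
RR = 0.2278 / 0.1807 = 1.261

OR = 1.338; RR = 1.261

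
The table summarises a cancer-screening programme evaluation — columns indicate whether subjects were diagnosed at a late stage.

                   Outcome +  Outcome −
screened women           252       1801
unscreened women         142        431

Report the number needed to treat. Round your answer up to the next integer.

risk, screened women = 252/2053 = 0.122747
risk, unscreened women = 142/573 = 0.247818
absolute risk difference = 0.125071
1 / 0.125071 = 7.995 → round up → 8

8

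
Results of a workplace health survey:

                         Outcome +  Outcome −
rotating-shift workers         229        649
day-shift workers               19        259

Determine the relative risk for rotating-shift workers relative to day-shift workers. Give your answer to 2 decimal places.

risk, rotating-shift workers = 229/878 = 0.2608
risk, day-shift workers = 19/278 = 0.0683
RR = 0.2608 / 0.0683 = 3.82

RR ≈ 3.82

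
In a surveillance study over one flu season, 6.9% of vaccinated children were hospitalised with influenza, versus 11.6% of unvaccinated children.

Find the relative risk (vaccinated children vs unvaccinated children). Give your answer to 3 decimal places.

RR = 0.0690 / 0.1160 = 0.595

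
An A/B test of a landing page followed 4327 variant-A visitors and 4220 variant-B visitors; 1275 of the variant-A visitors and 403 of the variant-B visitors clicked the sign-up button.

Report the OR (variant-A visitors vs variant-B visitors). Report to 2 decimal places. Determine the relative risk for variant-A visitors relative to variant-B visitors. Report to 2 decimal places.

OR = 3.96; RR = 3.09

OR = (1275 × 3817) / (3052 × 403) = 4866675/1229956 ≈ 3.96
risk, variant-A visitors = 1275/4327 = 0.2947
risk, variant-B visitors = 403/4220 = 0.0955
RR = 0.2947 / 0.0955 = 3.09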